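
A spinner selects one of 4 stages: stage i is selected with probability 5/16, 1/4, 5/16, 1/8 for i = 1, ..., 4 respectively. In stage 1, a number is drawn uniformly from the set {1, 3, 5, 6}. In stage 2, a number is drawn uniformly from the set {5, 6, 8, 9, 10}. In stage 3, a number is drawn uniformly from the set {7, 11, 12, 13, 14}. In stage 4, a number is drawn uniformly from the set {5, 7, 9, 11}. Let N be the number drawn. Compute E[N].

2443/320

E[N | stage 1] = (1+3+5+6)/4 = 15/4.
E[N | stage 2] = (5+6+8+9+10)/5 = 38/5.
E[N | stage 3] = (7+11+12+13+14)/5 = 57/5.
E[N | stage 4] = (5+7+9+11)/4 = 8.
E[N] = (5/16)·(15/4) + (1/4)·(38/5) + (5/16)·(57/5) + (1/8)·(8) = 2443/320.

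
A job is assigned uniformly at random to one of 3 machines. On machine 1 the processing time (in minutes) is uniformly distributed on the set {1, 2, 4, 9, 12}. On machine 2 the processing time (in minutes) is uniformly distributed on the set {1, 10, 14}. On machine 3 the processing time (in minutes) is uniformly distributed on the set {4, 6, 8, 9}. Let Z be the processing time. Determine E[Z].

1241/180

E[Z | machine 1] = (1+2+4+9+12)/5 = 28/5.
E[Z | machine 2] = (1+10+14)/3 = 25/3.
E[Z | machine 3] = (4+6+8+9)/4 = 27/4.
By the law of total expectation,
E[Z] = (1/3)·(28/5) + (1/3)·(25/3) + (1/3)·(27/4) = 1241/180.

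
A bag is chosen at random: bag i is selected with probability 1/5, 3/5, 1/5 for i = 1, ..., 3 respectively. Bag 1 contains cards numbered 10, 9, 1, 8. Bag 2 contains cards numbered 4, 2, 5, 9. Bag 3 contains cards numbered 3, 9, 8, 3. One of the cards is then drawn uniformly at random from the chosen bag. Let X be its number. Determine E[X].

E[X | bag 1] = (10+9+1+8)/4 = 7.
E[X | bag 2] = (4+2+5+9)/4 = 5.
E[X | bag 3] = (3+9+8+3)/4 = 23/4.
By the law of total expectation,
E[X] = (1/5)·(7) + (3/5)·(5) + (1/5)·(23/4) = 111/20.

111/20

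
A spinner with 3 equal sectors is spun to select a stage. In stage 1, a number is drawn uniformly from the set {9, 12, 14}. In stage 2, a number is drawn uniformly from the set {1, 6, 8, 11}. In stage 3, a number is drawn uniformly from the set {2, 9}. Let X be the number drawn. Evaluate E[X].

71/9

E[X | stage 1] = (9+12+14)/3 = 35/3.
E[X | stage 2] = (1+6+8+11)/4 = 13/2.
E[X | stage 3] = (2+9)/2 = 11/2.
By the law of total expectation,
E[X] = (1/3)·(35/3) + (1/3)·(13/2) + (1/3)·(11/2) = 71/9.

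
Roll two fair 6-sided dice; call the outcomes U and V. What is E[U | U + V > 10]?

17/3

Outcomes with U + V > 10: (5,6), (6,5), (6,6), each with probability 1/36.
E[U | U + V > 10] = (5 + 6 + 6) / 3 = 17/3.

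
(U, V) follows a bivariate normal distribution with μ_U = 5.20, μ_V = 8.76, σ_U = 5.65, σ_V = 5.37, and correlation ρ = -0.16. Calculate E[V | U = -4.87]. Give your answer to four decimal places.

E[V | U=x] = μ_V + ρ(σ_V/σ_U)(x − μ_U) for jointly normal variables.
E[V | U=-4.87] = 8.76 + (-0.16)·(5.37/5.65)·(-4.87 − (5.20)) = 8.76 + (-0.152071)·(-10.07) = 10.2914.

10.2914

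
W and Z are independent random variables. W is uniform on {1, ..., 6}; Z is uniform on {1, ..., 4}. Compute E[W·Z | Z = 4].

Outcomes with Z = 4: (1,4), (2,4), (3,4), (4,4), (5,4), (6,4), each with probability 1/24.
E[W·Z | Z = 4] = (4 + 8 + 12 + 16 + 20 + 24) / 6 = 14.

14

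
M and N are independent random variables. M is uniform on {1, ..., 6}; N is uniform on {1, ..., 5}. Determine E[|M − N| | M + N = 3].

P(M + N = 3) = 1/15.
Summing |M−N|·P(x,y) over outcomes with M + N = 3 gives 1/15.
E[|M − N| | M + N = 3] = (1/15) / (1/15) = 1.

1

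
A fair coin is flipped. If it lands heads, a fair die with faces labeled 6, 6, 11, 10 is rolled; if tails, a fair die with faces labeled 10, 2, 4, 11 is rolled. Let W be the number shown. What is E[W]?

E[W | heads] = (6+6+11+10)/4 = 33/4.
E[W | tails] = (10+2+4+11)/4 = 27/4.
E[W] = (1/2)·(33/4) + (1/2)·(27/4) = 15/2.

15/2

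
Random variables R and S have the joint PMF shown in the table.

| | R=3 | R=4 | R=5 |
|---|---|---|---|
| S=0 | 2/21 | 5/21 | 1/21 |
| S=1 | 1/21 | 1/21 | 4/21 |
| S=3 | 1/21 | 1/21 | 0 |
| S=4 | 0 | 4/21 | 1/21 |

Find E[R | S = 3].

7/2

P(S = 3) = 2/21.
Σ R·P over the event = 3·(1/21) + 4·(1/21) = 1/3.
E[R | S = 3] = (1/3) / (2/21) = 7/2.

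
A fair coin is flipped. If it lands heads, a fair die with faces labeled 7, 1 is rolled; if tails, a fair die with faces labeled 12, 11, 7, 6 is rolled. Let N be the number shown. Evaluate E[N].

13/2

E[N | heads] = (7+1)/2 = 4.
E[N | tails] = (12+11+7+6)/4 = 9.
E[N] = (1/2)·(4) + (1/2)·(9) = 13/2.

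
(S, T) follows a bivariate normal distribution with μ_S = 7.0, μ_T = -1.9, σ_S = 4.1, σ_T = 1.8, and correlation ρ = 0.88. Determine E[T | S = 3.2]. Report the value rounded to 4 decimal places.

-3.3681

For a bivariate normal, E[T | S=x] = μ_T + ρ·(σ_T/σ_S)·(x − μ_S).
E[T | S=3.2] = -1.9 + (0.88)·(1.8/4.1)·(3.2 − (7.0)) = -1.9 + (0.38634)·(-3.8) = -3.3681.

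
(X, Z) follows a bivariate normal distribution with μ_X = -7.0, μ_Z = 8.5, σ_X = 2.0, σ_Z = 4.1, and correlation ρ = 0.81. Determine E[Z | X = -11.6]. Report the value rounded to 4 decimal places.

For a bivariate normal, E[Z | X=x] = μ_Z + ρ·(σ_Z/σ_X)·(x − μ_X).
E[Z | X=-11.6] = 8.5 + (0.81)·(4.1/2.0)·(-11.6 − (-7.0)) = 8.5 + (1.6605)·(-4.6) = 0.8617.

0.8617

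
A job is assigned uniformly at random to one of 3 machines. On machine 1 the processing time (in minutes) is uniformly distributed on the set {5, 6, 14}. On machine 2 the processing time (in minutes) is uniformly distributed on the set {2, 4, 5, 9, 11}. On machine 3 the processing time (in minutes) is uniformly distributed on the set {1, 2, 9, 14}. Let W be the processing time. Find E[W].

E[W | machine 1] = (5+6+14)/3 = 25/3.
E[W | machine 2] = (2+4+5+9+11)/5 = 31/5.
E[W | machine 3] = (1+2+9+14)/4 = 13/2.
By the law of total expectation,
E[W] = (1/3)·(25/3) + (1/3)·(31/5) + (1/3)·(13/2) = 631/90.

631/90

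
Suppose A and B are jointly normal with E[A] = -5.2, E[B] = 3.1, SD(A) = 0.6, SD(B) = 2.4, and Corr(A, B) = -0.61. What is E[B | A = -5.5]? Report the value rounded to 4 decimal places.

For a bivariate normal, E[B | A=x] = μ_B + ρ·(σ_B/σ_A)·(x − μ_A).
E[B | A=-5.5] = 3.1 + (-0.61)·(2.4/0.6)·(-5.5 − (-5.2)) = 3.1 + (-2.44)·(-0.3) = 3.8320.

3.8320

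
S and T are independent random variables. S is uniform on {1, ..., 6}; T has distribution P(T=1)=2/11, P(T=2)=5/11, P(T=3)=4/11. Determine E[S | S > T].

95/21

P(S > T) = 7/11.
Summing S·P(x,y) over outcomes with S > T gives 95/33.
E[S | S > T] = (95/33) / (7/11) = 95/21.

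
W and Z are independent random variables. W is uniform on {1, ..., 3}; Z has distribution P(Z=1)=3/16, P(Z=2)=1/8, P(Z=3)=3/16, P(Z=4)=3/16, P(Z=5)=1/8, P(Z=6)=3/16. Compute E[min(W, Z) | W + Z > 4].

67/32

P(W + Z > 4) = 2/3.
Summing min(W,Z)·P(x,y) over outcomes with W + Z > 4 gives 67/48.
E[min(W, Z) | W + Z > 4] = (67/48) / (2/3) = 67/32.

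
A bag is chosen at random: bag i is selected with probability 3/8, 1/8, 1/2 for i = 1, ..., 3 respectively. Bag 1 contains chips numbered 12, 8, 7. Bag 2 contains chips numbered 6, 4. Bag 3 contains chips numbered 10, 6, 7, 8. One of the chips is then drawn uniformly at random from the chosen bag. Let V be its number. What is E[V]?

63/8

E[V | bag 1] = (12+8+7)/3 = 9.
E[V | bag 2] = (6+4)/2 = 5.
E[V | bag 3] = (10+6+7+8)/4 = 31/4.
E[V] = (3/8)·(9) + (1/8)·(5) + (1/2)·(31/4) = 63/8.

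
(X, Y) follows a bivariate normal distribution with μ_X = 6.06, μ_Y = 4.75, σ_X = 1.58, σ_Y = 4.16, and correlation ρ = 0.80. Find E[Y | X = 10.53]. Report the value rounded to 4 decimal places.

14.1653

E[Y | X=x] = μ_Y + ρ(σ_Y/σ_X)(x − μ_X) for jointly normal variables.
E[Y | X=10.53] = 4.75 + (0.80)·(4.16/1.58)·(10.53 − (6.06)) = 4.75 + (2.10633)·(4.47) = 14.1653.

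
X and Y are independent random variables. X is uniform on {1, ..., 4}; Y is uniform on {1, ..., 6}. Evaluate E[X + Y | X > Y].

P(X > Y) = 1/4.
Summing (X+Y)·P(x,y) over outcomes with X > Y gives 5/4.
E[X + Y | X > Y] = (5/4) / (1/4) = 5.

5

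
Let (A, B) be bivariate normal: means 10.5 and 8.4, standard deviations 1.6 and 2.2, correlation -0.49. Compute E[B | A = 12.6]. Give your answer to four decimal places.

6.9851

The regression of B on A has slope ρ·σ_B/σ_A and passes through (μ_A, μ_B).
E[B | A=12.6] = 8.4 + (-0.49)·(2.2/1.6)·(12.6 − (10.5)) = 8.4 + (-0.67375)·(2.1) = 6.9851.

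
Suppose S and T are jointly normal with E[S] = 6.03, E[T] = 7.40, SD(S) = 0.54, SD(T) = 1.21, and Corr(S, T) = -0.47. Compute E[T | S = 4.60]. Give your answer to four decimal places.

E[T | S=x] = μ_T + ρ(σ_T/σ_S)(x − μ_S) for jointly normal variables.
E[T | S=4.60] = 7.40 + (-0.47)·(1.21/0.54)·(4.60 − (6.03)) = 7.40 + (-1.05315)·(-1.43) = 8.9060.

8.9060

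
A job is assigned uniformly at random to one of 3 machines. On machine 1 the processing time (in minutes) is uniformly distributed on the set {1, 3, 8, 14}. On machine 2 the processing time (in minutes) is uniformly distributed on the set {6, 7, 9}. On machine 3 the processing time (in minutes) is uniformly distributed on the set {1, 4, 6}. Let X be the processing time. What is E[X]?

35/6

E[X | machine 1] = (1+3+8+14)/4 = 13/2.
E[X | machine 2] = (6+7+9)/3 = 22/3.
E[X | machine 3] = (1+4+6)/3 = 11/3.
By the law of total expectation,
E[X] = (1/3)·(13/2) + (1/3)·(22/3) + (1/3)·(11/3) = 35/6.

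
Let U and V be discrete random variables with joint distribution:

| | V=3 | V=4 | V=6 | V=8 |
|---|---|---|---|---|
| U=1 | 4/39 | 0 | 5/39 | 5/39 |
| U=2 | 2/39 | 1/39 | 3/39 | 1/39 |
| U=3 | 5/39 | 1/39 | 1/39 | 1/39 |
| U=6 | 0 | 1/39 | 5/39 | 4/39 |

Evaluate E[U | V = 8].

34/11

P(V = 8) = 11/39.
Summing U·P(U=x,V=y) over the conditioning event gives 34/39.
E[U | V = 8] = (34/39) / (11/39) = 34/11.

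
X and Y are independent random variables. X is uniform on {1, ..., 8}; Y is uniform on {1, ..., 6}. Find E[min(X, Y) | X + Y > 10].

49/10

Outcomes with X + Y > 10: (5,6), (6,5), (6,6), (7,4), (7,5), (7,6), (8,3), (8,4), (8,5), (8,6), each with probability 1/48.
E[min(X, Y) | X + Y > 10] = (5 + 5 + 6 + 4 + 5 + 6 + 3 + 4 + 5 + 6) / 10 = 49/10.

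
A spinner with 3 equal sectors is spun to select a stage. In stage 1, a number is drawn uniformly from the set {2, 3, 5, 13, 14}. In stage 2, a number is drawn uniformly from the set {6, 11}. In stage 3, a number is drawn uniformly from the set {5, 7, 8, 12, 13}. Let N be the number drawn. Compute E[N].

83/10

E[N | stage 1] = (2+3+5+13+14)/5 = 37/5.
E[N | stage 2] = (6+11)/2 = 17/2.
E[N | stage 3] = (5+7+8+12+13)/5 = 9.
E[N] = (1/3)·(37/5) + (1/3)·(17/2) + (1/3)·(9) = 83/10.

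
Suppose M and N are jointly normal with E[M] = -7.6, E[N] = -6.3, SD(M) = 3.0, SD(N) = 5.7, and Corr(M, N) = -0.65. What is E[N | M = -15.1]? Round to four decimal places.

2.9625

The regression of N on M has slope ρ·σ_N/σ_M and passes through (μ_M, μ_N).
E[N | M=-15.1] = -6.3 + (-0.65)·(5.7/3.0)·(-15.1 − (-7.6)) = -6.3 + (-1.235)·(-7.5) = 2.9625.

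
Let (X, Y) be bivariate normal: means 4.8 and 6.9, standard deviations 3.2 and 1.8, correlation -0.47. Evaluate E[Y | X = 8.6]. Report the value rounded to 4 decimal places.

5.8954

For a bivariate normal, E[Y | X=x] = μ_Y + ρ·(σ_Y/σ_X)·(x − μ_X).
E[Y | X=8.6] = 6.9 + (-0.47)·(1.8/3.2)·(8.6 − (4.8)) = 6.9 + (-0.26438)·(3.8) = 5.8954.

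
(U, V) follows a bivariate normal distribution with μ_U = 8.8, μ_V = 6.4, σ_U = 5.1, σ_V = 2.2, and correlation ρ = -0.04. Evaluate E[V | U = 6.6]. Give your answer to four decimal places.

For a bivariate normal, E[V | U=x] = μ_V + ρ·(σ_V/σ_U)·(x − μ_U).
E[V | U=6.6] = 6.4 + (-0.04)·(2.2/5.1)·(6.6 − (8.8)) = 6.4 + (-0.017255)·(-2.2) = 6.4380.

6.4380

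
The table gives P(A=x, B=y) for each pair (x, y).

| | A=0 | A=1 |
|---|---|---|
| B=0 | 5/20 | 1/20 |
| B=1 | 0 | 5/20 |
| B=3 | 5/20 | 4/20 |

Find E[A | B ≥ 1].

9/14

P(B ≥ 1) = 7/10.
Σ A·P over the event = 0·(5/20) + 1·(5/20) + 1·(4/20) = 9/20.
E[A | B ≥ 1] = (9/20) / (7/10) = 9/14.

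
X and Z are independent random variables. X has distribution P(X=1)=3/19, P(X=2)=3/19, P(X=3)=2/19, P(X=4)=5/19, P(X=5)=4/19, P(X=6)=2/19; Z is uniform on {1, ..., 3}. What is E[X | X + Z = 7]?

52/11

P(X + Z = 7) = 11/57.
Summing X·P(x,y) over outcomes with X + Z = 7 gives 52/57.
E[X | X + Z = 7] = (52/57) / (11/57) = 52/11.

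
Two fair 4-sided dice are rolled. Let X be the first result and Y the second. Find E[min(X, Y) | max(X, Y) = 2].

4/3

Outcomes with max(X, Y) = 2: (1,2), (2,1), (2,2), each with probability 1/16.
E[min(X, Y) | max(X, Y) = 2] = (1 + 1 + 2) / 3 = 4/3.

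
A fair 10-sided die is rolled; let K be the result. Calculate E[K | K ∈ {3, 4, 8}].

5

P(K ∈ {3, 4, 8}) = 3/10.
Σ over the event: 3·1/10 + 4·1/10 + 8·1/10 = 3/2.
E[K | K ∈ {3, 4, 8}] = (3/2) / (3/10) = 5.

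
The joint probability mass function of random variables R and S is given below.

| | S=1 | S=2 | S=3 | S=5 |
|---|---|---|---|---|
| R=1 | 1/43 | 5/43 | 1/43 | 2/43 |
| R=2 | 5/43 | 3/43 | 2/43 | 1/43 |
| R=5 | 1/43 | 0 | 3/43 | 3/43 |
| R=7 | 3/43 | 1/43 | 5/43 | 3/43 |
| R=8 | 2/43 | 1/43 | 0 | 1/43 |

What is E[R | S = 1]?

53/12

P(S = 1) = 12/43.
Σ R·P over the event = 1·(1/43) + 2·(5/43) + 5·(1/43) + 7·(3/43) + 8·(2/43) = 53/43.
E[R | S = 1] = (53/43) / (12/43) = 53/12.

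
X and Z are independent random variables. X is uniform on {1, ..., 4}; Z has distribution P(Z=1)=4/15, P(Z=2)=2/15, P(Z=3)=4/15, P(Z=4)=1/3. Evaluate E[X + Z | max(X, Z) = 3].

P(max(X, Z) = 3) = 3/10.
Summing (X+Z)·P(x,y) over outcomes with max(X, Z) = 3 gives 43/30.
E[X + Z | max(X, Z) = 3] = (43/30) / (3/10) = 43/9.

43/9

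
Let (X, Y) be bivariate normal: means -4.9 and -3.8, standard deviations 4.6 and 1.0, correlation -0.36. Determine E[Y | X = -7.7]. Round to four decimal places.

E[Y | X=x] = μ_Y + ρ(σ_Y/σ_X)(x − μ_X) for jointly normal variables.
E[Y | X=-7.7] = -3.8 + (-0.36)·(1.0/4.6)·(-7.7 − (-4.9)) = -3.8 + (-0.078261)·(-2.8) = -3.5809.

-3.5809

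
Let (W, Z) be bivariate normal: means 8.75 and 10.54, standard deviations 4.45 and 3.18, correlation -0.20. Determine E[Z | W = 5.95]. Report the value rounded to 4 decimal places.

For a bivariate normal, E[Z | W=x] = μ_Z + ρ·(σ_Z/σ_W)·(x − μ_W).
E[Z | W=5.95] = 10.54 + (-0.20)·(3.18/4.45)·(5.95 − (8.75)) = 10.54 + (-0.14292)·(-2.8) = 10.9402.

10.9402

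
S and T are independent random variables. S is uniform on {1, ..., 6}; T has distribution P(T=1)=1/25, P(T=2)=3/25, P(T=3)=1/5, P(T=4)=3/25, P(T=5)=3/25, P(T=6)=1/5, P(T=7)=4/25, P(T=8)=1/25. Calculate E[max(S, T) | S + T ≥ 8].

547/89

P(S + T ≥ 8) = 89/150.
Summing max(S,T)·P(x,y) over outcomes with S + T ≥ 8 gives 547/150.
E[max(S, T) | S + T ≥ 8] = (547/150) / (89/150) = 547/89.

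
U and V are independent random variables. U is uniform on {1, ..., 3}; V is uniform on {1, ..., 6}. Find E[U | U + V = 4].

2

P(U + V = 4) = 1/6.
Summing U·P(x,y) over outcomes with U + V = 4 gives 1/3.
E[U | U + V = 4] = (1/3) / (1/6) = 2.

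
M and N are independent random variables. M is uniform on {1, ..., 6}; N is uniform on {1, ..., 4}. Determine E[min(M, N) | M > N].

15/7

P(M > N) = 7/12.
Summing min(M,N)·P(x,y) over outcomes with M > N gives 5/4.
E[min(M, N) | M > N] = (5/4) / (7/12) = 15/7.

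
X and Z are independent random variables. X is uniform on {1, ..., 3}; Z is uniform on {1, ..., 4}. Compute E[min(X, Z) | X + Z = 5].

5/3

Outcomes with X + Z = 5: (1,4), (2,3), (3,2), each with probability 1/12.
E[min(X, Z) | X + Z = 5] = (1 + 2 + 2) / 3 = 5/3.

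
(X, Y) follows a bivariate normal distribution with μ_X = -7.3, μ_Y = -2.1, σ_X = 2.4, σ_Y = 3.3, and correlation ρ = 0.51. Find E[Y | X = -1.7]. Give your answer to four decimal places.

1.8270

E[Y | X=x] = μ_Y + ρ(σ_Y/σ_X)(x − μ_X) for jointly normal variables.
E[Y | X=-1.7] = -2.1 + (0.51)·(3.3/2.4)·(-1.7 − (-7.3)) = -2.1 + (0.70125)·(5.6) = 1.8270.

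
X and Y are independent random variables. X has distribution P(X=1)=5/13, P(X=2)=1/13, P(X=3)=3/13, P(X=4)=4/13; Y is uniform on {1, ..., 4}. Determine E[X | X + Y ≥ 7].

41/11

P(X + Y ≥ 7) = 11/52.
Summing X·P(x,y) over outcomes with X + Y ≥ 7 gives 41/52.
E[X | X + Y ≥ 7] = (41/52) / (11/52) = 41/11.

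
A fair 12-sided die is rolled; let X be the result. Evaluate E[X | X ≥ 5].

17/2

Given X ≥ 5, X is equally likely to be any of {5, 6, 7, 8, 9, 10, 11, 12}.
E[X | X ≥ 5] = (5 + 6 + 7 + 8 + 9 + 10 + 11 + 12) / 8 = 17/2.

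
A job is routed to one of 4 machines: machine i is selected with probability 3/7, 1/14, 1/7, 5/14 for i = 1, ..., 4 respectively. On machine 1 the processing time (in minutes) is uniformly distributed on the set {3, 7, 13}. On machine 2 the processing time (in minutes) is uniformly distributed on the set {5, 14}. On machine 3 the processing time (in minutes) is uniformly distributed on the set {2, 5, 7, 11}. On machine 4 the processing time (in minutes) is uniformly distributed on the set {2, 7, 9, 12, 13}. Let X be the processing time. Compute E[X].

111/14

E[X | machine 1] = (3+7+13)/3 = 23/3.
E[X | machine 2] = (5+14)/2 = 19/2.
E[X | machine 3] = (2+5+7+11)/4 = 25/4.
E[X | machine 4] = (2+7+9+12+13)/5 = 43/5.
E[X] = (3/7)·(23/3) + (1/14)·(19/2) + (1/7)·(25/4) + (5/14)·(43/5) = 111/14.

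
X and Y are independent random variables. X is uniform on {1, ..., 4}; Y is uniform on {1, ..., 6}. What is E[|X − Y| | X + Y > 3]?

P(X + Y > 3) = 7/8.
Summing |X−Y|·P(x,y) over outcomes with X + Y > 3 gives 7/4.
E[|X − Y| | X + Y > 3] = (7/4) / (7/8) = 2.

2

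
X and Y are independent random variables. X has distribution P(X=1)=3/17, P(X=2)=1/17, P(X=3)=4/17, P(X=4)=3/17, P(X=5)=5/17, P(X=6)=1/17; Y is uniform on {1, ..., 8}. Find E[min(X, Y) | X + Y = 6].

P(X + Y = 6) = 2/17.
Summing min(X,Y)·P(x,y) over outcomes with X + Y = 6 gives 7/34.
E[min(X, Y) | X + Y = 6] = (7/34) / (2/17) = 7/4.

7/4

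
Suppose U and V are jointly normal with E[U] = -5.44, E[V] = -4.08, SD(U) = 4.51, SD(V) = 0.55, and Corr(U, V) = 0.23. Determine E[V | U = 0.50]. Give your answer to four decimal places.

-3.9134

The regression of V on U has slope ρ·σ_V/σ_U and passes through (μ_U, μ_V).
E[V | U=0.50] = -4.08 + (0.23)·(0.55/4.51)·(0.50 − (-5.44)) = -4.08 + (0.028049)·(5.94) = -3.9134.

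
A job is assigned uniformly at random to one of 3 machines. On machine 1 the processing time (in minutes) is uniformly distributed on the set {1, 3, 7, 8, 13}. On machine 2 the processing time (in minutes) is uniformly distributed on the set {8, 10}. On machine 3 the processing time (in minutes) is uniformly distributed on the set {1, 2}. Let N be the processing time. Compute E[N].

E[N | machine 1] = (1+3+7+8+13)/5 = 32/5.
E[N | machine 2] = (8+10)/2 = 9.
E[N | machine 3] = (1+2)/2 = 3/2.
By the law of total expectation,
E[N] = (1/3)·(32/5) + (1/3)·(9) + (1/3)·(3/2) = 169/30.

169/30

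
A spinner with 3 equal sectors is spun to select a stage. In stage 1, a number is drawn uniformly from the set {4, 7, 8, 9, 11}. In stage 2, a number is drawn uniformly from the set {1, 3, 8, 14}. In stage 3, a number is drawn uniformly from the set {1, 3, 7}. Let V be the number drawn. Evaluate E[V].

539/90

E[V | stage 1] = (4+7+8+9+11)/5 = 39/5.
E[V | stage 2] = (1+3+8+14)/4 = 13/2.
E[V | stage 3] = (1+3+7)/3 = 11/3.
E[V] = (1/3)·(39/5) + (1/3)·(13/2) + (1/3)·(11/3) = 539/90.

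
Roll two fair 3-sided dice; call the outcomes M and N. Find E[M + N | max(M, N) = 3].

24/5

Outcomes with max(M, N) = 3: (1,3), (2,3), (3,1), (3,2), (3,3), each with probability 1/9.
E[M + N | max(M, N) = 3] = (4 + 5 + 4 + 5 + 6) / 5 = 24/5.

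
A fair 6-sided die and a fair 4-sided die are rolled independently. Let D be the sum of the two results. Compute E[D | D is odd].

6

P(D is odd) = 1/2.
Σ over the event: 3·1/12 + 5·1/6 + 7·1/6 + 9·1/12 = 3.
E[D | D is odd] = (3) / (1/2) = 6.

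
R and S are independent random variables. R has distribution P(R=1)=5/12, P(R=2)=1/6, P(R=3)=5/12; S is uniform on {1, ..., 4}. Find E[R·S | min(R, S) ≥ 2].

P(min(R, S) ≥ 2) = 7/16.
Summing RS·P(x,y) over outcomes with min(R, S) ≥ 2 gives 57/16.
E[R·S | min(R, S) ≥ 2] = (57/16) / (7/16) = 57/7.

57/7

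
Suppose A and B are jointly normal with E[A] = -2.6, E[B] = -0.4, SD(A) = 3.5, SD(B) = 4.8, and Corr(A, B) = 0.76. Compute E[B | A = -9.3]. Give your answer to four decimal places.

The regression of B on A has slope ρ·σ_B/σ_A and passes through (μ_A, μ_B).
E[B | A=-9.3] = -0.4 + (0.76)·(4.8/3.5)·(-9.3 − (-2.6)) = -0.4 + (1.04229)·(-6.7) = -7.3833.

-7.3833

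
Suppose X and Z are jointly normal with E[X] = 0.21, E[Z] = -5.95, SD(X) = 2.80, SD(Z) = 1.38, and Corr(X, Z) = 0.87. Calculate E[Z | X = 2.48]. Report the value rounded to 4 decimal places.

-4.9767

For a bivariate normal, E[Z | X=x] = μ_Z + ρ·(σ_Z/σ_X)·(x − μ_X).
E[Z | X=2.48] = -5.95 + (0.87)·(1.38/2.80)·(2.48 − (0.21)) = -5.95 + (0.428786)·(2.27) = -4.9767.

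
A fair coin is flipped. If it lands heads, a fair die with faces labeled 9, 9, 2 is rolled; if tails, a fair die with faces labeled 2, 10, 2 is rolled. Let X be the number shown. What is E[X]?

E[X | heads] = (9+9+2)/3 = 20/3.
E[X | tails] = (2+10+2)/3 = 14/3.
By the law of total expectation,
E[X] = (1/2)·(20/3) + (1/2)·(14/3) = 17/3.

17/3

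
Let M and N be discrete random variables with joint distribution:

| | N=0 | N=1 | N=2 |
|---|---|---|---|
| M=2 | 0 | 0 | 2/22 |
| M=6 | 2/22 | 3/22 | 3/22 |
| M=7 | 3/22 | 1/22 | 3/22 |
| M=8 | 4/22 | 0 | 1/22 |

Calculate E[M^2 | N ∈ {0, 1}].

P(N ∈ {0, 1}) = 13/22.
Σ M^2·P over the event = 36·(2/22) + 36·(3/22) + 49·(3/22) + 49·(1/22) + 64·(4/22) = 316/11.
E[M^2 | N ∈ {0, 1}] = (316/11) / (13/22) = 632/13.

632/13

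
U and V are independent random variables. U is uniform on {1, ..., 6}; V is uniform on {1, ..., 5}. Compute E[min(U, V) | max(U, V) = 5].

Outcomes with max(U, V) = 5: (1,5), (2,5), (3,5), (4,5), (5,1), (5,2), (5,3), (5,4), (5,5), each with probability 1/30.
E[min(U, V) | max(U, V) = 5] = (1 + 2 + 3 + 4 + 1 + 2 + 3 + 4 + 5) / 9 = 25/9.

25/9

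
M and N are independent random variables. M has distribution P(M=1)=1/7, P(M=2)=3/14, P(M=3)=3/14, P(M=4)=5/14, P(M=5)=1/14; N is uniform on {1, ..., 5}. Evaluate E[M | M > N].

26/7

P(M > N) = 2/5.
Summing M·P(x,y) over outcomes with M > N gives 52/35.
E[M | M > N] = (52/35) / (2/5) = 26/7.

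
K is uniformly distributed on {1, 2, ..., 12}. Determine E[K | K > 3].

8

Given K > 3, K is equally likely to be any of {4, 5, 6, 7, 8, 9, 10, 11, 12}.
E[K | K > 3] = (4 + 5 + 6 + 7 + 8 + 9 + 10 + 11 + 12) / 9 = 8.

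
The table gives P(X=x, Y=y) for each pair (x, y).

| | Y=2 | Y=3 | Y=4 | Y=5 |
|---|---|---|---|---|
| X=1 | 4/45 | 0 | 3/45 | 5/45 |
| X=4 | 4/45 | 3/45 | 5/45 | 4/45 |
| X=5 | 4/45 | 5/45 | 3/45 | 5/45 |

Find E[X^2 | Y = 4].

158/11

P(Y = 4) = 11/45.
Σ X^2·P over the event = 1·(3/45) + 16·(5/45) + 25·(3/45) = 158/45.
E[X^2 | Y = 4] = (158/45) / (11/45) = 158/11.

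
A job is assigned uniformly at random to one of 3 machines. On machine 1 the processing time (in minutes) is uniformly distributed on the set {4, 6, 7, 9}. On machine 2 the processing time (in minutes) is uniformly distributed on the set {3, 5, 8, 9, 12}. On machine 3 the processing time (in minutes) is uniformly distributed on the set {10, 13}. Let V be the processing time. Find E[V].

E[V | machine 1] = (4+6+7+9)/4 = 13/2.
E[V | machine 2] = (3+5+8+9+12)/5 = 37/5.
E[V | machine 3] = (10+13)/2 = 23/2.
By the law of total expectation,
E[V] = (1/3)·(13/2) + (1/3)·(37/5) + (1/3)·(23/2) = 127/15.

127/15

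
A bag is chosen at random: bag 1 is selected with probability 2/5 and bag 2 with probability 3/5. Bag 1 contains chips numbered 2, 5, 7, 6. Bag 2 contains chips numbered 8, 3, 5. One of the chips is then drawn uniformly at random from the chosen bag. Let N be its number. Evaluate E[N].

26/5

E[N | bag 1] = (2+5+7+6)/4 = 5.
E[N | bag 2] = (8+3+5)/3 = 16/3.
By the law of total expectation,
E[N] = (2/5)·(5) + (3/5)·(16/3) = 26/5.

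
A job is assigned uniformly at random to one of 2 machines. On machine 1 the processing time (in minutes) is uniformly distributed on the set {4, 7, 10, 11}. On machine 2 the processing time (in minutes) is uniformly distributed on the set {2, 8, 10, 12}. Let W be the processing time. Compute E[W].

E[W | machine 1] = (4+7+10+11)/4 = 8.
E[W | machine 2] = (2+8+10+12)/4 = 8.
E[W] = (1/2)·(8) + (1/2)·(8) = 8.

8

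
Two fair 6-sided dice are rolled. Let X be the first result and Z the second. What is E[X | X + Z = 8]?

Outcomes with X + Z = 8: (2,6), (3,5), (4,4), (5,3), (6,2), each with probability 1/36.
E[X | X + Z = 8] = (2 + 3 + 4 + 5 + 6) / 5 = 4.

4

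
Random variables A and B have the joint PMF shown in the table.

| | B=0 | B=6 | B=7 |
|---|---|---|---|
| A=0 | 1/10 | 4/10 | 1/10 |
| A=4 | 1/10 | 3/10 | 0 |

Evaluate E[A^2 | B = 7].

0

P(B = 7) = 1/10.
Σ A^2·P over the event = 0·(1/10) = 0.
E[A^2 | B = 7] = (0) / (1/10) = 0.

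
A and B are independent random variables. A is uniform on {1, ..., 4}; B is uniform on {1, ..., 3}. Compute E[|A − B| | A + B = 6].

1

Outcomes with A + B = 6: (3,3), (4,2), each with probability 1/12.
E[|A − B| | A + B = 6] = (0 + 2) / 2 = 1.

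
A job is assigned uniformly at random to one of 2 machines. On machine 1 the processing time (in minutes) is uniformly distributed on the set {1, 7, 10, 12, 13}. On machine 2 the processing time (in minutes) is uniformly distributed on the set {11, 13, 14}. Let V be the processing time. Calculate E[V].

E[V | machine 1] = (1+7+10+12+13)/5 = 43/5.
E[V | machine 2] = (11+13+14)/3 = 38/3.
E[V] = (1/2)·(43/5) + (1/2)·(38/3) = 319/30.

319/30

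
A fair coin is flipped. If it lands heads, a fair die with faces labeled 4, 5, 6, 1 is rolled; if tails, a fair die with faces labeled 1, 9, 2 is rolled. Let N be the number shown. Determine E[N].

4

E[N | heads] = (4+5+6+1)/4 = 4.
E[N | tails] = (1+9+2)/3 = 4.
By the law of total expectation,
E[N] = (1/2)·(4) + (1/2)·(4) = 4.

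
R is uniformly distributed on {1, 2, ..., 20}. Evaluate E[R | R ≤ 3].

Given R ≤ 3, R is equally likely to be any of {1, 2, 3}.
E[R | R ≤ 3] = (1 + 2 + 3) / 3 = 2.

2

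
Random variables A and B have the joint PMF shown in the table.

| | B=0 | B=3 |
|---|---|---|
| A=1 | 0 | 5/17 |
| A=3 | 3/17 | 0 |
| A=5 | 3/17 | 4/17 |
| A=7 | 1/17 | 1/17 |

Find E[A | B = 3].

P(B = 3) = 10/17.
Σ A·P over the event = 1·(5/17) + 5·(4/17) + 7·(1/17) = 32/17.
E[A | B = 3] = (32/17) / (10/17) = 16/5.

16/5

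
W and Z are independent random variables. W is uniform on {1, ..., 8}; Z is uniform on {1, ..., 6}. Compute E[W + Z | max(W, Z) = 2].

10/3

Outcomes with max(W, Z) = 2: (1,2), (2,1), (2,2), each with probability 1/48.
E[W + Z | max(W, Z) = 2] = (3 + 3 + 4) / 3 = 10/3.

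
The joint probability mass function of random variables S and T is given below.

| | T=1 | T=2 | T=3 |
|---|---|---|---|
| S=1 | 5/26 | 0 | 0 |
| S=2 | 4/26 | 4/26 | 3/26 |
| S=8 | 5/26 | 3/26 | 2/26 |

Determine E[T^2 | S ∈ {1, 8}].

8/3

P(S ∈ {1, 8}) = 15/26.
Σ T^2·P over the event = 1·(5/26) + 1·(5/26) + 4·(3/26) + 9·(2/26) = 20/13.
E[T^2 | S ∈ {1, 8}] = (20/13) / (15/26) = 8/3.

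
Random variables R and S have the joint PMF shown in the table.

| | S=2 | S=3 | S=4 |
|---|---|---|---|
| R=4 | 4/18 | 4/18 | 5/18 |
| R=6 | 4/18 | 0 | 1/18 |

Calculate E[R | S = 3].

P(S = 3) = 2/9.
Σ R·P over the event = 4·(4/18) = 8/9.
E[R | S = 3] = (8/9) / (2/9) = 4.

4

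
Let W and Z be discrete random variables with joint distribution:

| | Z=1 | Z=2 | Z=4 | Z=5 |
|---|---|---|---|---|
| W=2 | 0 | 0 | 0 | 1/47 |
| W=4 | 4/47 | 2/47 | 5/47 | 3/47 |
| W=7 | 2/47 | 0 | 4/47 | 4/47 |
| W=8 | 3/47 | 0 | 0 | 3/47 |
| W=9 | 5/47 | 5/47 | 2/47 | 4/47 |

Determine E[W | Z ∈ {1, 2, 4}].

P(Z ∈ {1, 2, 4}) = 32/47.
Summing W·P(W=x,Z=y) over the conditioning event gives 218/47.
E[W | Z ∈ {1, 2, 4}] = (218/47) / (32/47) = 109/16.

109/16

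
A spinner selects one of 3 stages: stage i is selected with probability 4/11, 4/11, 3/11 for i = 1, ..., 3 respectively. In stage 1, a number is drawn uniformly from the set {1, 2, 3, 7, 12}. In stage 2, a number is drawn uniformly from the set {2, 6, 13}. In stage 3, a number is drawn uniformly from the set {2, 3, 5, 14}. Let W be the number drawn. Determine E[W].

6

E[W | stage 1] = (1+2+3+7+12)/5 = 5.
E[W | stage 2] = (2+6+13)/3 = 7.
E[W | stage 3] = (2+3+5+14)/4 = 6.
E[W] = (4/11)·(5) + (4/11)·(7) + (3/11)·(6) = 6.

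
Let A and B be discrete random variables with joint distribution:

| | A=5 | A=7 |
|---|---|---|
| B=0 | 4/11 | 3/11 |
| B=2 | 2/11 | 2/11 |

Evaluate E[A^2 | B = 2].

37

P(B = 2) = 4/11.
Σ A^2·P over the event = 25·(2/11) + 49·(2/11) = 148/11.
E[A^2 | B = 2] = (148/11) / (4/11) = 37.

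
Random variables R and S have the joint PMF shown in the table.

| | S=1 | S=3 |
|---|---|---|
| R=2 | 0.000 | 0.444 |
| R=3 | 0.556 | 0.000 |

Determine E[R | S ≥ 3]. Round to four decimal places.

2.0000

P(S ≥ 3) = 0.444.
Summing R·P(R=x,S=y) over the conditioning event gives 0.888.
E[R | S ≥ 3] = (0.888) / (0.444) = 2.0000.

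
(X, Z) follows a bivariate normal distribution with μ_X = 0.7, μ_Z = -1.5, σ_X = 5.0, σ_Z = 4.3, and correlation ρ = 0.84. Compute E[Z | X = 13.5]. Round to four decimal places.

7.7467

E[Z | X=x] = μ_Z + ρ(σ_Z/σ_X)(x − μ_X) for jointly normal variables.
E[Z | X=13.5] = -1.5 + (0.84)·(4.3/5.0)·(13.5 − (0.7)) = -1.5 + (0.7224)·(12.8) = 7.7467.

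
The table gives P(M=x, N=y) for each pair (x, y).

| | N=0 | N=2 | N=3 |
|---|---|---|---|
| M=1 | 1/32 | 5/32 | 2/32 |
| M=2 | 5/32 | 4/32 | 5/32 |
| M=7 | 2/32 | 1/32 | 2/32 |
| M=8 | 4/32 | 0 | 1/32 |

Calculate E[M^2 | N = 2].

P(N = 2) = 5/16.
Σ M^2·P over the event = 1·(5/32) + 4·(4/32) + 49·(1/32) = 35/16.
E[M^2 | N = 2] = (35/16) / (5/16) = 7.

7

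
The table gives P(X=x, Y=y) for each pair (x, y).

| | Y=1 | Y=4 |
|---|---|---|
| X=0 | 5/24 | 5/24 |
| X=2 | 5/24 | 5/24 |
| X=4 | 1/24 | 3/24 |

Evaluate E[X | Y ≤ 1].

P(Y ≤ 1) = 11/24.
Σ X·P over the event = 0·(5/24) + 2·(5/24) + 4·(1/24) = 7/12.
E[X | Y ≤ 1] = (7/12) / (11/24) = 14/11.

14/11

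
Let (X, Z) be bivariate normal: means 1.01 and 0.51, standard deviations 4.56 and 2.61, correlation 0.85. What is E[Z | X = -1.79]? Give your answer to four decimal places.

For a bivariate normal, E[Z | X=x] = μ_Z + ρ·(σ_Z/σ_X)·(x − μ_X).
E[Z | X=-1.79] = 0.51 + (0.85)·(2.61/4.56)·(-1.79 − (1.01)) = 0.51 + (0.48651)·(-2.8) = -0.8522.

-0.8522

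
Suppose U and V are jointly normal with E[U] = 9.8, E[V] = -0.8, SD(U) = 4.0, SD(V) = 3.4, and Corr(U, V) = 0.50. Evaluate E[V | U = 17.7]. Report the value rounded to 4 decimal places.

2.5575

The regression of V on U has slope ρ·σ_V/σ_U and passes through (μ_U, μ_V).
E[V | U=17.7] = -0.8 + (0.50)·(3.4/4.0)·(17.7 − (9.8)) = -0.8 + (0.425)·(7.9) = 2.5575.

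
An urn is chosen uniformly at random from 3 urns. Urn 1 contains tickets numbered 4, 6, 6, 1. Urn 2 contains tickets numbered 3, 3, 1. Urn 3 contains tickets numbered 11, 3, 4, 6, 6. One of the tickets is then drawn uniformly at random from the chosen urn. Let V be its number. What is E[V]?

E[V | urn 1] = (4+6+6+1)/4 = 17/4.
E[V | urn 2] = (3+3+1)/3 = 7/3.
E[V | urn 3] = (11+3+4+6+6)/5 = 6.
By the law of total expectation,
E[V] = (1/3)·(17/4) + (1/3)·(7/3) + (1/3)·(6) = 151/36.

151/36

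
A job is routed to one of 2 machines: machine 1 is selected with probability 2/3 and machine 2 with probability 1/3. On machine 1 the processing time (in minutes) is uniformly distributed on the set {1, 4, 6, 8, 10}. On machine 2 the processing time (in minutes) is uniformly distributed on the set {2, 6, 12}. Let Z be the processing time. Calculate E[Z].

274/45

E[Z | machine 1] = (1+4+6+8+10)/5 = 29/5.
E[Z | machine 2] = (2+6+12)/3 = 20/3.
E[Z] = (2/3)·(29/5) + (1/3)·(20/3) = 274/45.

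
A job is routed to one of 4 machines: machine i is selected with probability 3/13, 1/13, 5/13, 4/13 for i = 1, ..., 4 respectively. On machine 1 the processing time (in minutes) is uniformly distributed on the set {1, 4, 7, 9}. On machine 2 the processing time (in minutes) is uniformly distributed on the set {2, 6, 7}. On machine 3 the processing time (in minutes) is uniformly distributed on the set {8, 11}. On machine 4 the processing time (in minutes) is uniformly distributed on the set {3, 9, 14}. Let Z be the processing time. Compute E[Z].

E[Z | machine 1] = (1+4+7+9)/4 = 21/4.
E[Z | machine 2] = (2+6+7)/3 = 5.
E[Z | machine 3] = (8+11)/2 = 19/2.
E[Z | machine 4] = (3+9+14)/3 = 26/3.
By the law of total expectation,
E[Z] = (3/13)·(21/4) + (1/13)·(5) + (5/13)·(19/2) + (4/13)·(26/3) = 95/12.

95/12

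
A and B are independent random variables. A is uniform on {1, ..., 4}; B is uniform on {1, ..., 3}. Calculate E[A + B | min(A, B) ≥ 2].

11/2

Outcomes with min(A, B) ≥ 2: (2,2), (2,3), (3,2), (3,3), (4,2), (4,3), each with probability 1/12.
E[A + B | min(A, B) ≥ 2] = (4 + 5 + 5 + 6 + 6 + 7) / 6 = 11/2.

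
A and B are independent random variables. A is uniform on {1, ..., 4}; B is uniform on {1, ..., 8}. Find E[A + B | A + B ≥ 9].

10

P(A + B ≥ 9) = 5/16.
Summing (A+B)·P(x,y) over outcomes with A + B ≥ 9 gives 25/8.
E[A + B | A + B ≥ 9] = (25/8) / (5/16) = 10.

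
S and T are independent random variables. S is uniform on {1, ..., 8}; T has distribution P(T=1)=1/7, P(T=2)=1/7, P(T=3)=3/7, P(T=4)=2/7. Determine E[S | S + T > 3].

P(S + T > 3) = 53/56.
Summing S·P(x,y) over outcomes with S + T > 3 gives 31/7.
E[S | S + T > 3] = (31/7) / (53/56) = 248/53.

248/53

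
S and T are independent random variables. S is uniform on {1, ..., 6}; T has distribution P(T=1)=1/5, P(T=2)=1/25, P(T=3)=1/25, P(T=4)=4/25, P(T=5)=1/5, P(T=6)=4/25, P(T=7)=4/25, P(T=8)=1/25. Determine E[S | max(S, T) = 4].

68/23

P(max(S, T) = 4) = 23/150.
Summing S·P(x,y) over outcomes with max(S, T) = 4 gives 34/75.
E[S | max(S, T) = 4] = (34/75) / (23/150) = 68/23.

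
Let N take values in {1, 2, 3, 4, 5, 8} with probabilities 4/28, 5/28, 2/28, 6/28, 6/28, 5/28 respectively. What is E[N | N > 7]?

8

P(N > 7) = 5/28.
Σ over the event: 8·5/28 = 10/7.
E[N | N > 7] = (10/7) / (5/28) = 8.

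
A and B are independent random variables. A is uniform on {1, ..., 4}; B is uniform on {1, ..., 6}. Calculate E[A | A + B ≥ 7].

Outcomes with A + B ≥ 7: (1,6), (2,5), (2,6), (3,4), (3,5), (3,6), (4,3), (4,4), (4,5), (4,6), each with probability 1/24.
E[A | A + B ≥ 7] = (1 + 2 + 2 + 3 + 3 + 3 + 4 + 4 + 4 + 4) / 10 = 3.

3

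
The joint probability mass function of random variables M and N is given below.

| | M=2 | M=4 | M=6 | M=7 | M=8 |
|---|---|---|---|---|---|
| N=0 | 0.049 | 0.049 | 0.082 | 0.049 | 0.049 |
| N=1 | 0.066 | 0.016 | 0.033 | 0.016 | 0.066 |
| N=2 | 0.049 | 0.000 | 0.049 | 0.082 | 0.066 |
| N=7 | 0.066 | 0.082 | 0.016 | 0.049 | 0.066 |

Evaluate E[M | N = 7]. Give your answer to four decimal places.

5.1147

P(N = 7) = 0.279.
Σ M·P over the event = 2·(0.066) + 4·(0.082) + 6·(0.016) + 7·(0.049) + 8·(0.066) = 1.427.
E[M | N = 7] = (1.427) / (0.279) = 5.1147.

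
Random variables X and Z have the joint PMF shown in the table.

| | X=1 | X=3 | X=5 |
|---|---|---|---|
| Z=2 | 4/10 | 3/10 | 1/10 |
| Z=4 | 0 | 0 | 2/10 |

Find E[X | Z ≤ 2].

P(Z ≤ 2) = 4/5.
Summing X·P(X=x,Z=y) over the conditioning event gives 9/5.
E[X | Z ≤ 2] = (9/5) / (4/5) = 9/4.

9/4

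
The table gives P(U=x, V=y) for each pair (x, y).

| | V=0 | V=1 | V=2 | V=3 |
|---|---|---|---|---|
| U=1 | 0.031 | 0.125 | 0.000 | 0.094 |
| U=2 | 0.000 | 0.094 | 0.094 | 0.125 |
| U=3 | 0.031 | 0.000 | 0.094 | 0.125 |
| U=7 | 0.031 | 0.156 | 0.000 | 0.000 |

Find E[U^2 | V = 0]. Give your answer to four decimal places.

19.6667

P(V = 0) = 0.093.
Summing U^2·P(U=x,V=y) over the conditioning event gives 1.829.
E[U^2 | V = 0] = (1.829) / (0.093) = 19.6667.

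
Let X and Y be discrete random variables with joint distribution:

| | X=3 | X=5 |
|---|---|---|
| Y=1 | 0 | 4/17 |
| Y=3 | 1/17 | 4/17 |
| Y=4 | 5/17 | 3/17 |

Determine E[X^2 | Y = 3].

109/5

P(Y = 3) = 5/17.
Σ X^2·P over the event = 9·(1/17) + 25·(4/17) = 109/17.
E[X^2 | Y = 3] = (109/17) / (5/17) = 109/5.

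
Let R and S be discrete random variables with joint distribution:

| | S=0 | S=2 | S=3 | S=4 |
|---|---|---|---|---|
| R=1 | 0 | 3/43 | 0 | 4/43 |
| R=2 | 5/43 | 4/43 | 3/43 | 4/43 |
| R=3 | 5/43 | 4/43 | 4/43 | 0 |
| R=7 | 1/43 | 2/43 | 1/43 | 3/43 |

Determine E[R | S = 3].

25/8

P(S = 3) = 8/43.
Σ R·P over the event = 2·(3/43) + 3·(4/43) + 7·(1/43) = 25/43.
E[R | S = 3] = (25/43) / (8/43) = 25/8.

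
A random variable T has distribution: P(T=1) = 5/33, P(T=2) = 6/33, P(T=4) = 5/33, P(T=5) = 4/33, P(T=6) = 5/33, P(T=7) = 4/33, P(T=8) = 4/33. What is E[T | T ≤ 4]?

37/16

P(T ≤ 4) = 16/33.
Σ over the event: 1·5/33 + 2·2/11 + 4·5/33 = 37/33.
E[T | T ≤ 4] = (37/33) / (16/33) = 37/16.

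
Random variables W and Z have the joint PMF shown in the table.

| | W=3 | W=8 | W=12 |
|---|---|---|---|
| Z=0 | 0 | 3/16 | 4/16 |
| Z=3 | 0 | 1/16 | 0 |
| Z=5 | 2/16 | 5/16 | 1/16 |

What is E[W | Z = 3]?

P(Z = 3) = 1/16.
Σ W·P over the event = 8·(1/16) = 1/2.
E[W | Z = 3] = (1/2) / (1/16) = 8.

8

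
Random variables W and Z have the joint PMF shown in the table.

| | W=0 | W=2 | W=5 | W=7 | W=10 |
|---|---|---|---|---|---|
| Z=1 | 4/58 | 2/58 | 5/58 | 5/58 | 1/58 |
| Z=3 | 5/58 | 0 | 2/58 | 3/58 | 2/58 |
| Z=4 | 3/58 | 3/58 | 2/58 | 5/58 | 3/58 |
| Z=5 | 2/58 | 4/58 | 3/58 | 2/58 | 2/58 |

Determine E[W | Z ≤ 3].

125/29

P(Z ≤ 3) = 1/2.
Summing W·P(W=x,Z=y) over the conditioning event gives 125/58.
E[W | Z ≤ 3] = (125/58) / (1/2) = 125/29.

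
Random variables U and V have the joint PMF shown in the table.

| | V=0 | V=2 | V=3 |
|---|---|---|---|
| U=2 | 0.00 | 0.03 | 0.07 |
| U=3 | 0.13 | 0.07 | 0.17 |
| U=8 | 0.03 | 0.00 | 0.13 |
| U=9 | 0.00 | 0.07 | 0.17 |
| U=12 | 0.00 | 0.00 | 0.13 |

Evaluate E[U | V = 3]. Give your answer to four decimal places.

P(V = 3) = 0.67.
Σ U·P over the event = 2·(0.07) + 3·(0.17) + 8·(0.13) + 9·(0.17) + 12·(0.13) = 4.78.
E[U | V = 3] = (4.78) / (0.67) = 7.1343.

7.1343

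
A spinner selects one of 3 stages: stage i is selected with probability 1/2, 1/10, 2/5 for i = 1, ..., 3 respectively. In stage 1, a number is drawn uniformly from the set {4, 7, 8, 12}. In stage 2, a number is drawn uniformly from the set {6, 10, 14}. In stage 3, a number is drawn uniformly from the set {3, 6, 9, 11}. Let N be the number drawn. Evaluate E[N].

311/40

E[N | stage 1] = (4+7+8+12)/4 = 31/4.
E[N | stage 2] = (6+10+14)/3 = 10.
E[N | stage 3] = (3+6+9+11)/4 = 29/4.
E[N] = (1/2)·(31/4) + (1/10)·(10) + (2/5)·(29/4) = 311/40.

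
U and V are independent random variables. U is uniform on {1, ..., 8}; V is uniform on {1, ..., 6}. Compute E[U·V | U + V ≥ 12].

233/6

Outcomes with U + V ≥ 12: (6,6), (7,5), (7,6), (8,4), (8,5), (8,6), each with probability 1/48.
E[U·V | U + V ≥ 12] = (36 + 35 + 42 + 32 + 40 + 48) / 6 = 233/6.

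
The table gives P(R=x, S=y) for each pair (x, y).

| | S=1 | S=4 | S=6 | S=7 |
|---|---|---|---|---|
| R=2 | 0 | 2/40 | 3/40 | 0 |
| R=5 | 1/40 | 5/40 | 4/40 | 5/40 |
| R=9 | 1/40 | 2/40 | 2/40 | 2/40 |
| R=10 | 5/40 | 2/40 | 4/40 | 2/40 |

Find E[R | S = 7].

7

P(S = 7) = 9/40.
Σ R·P over the event = 5·(5/40) + 9·(2/40) + 10·(2/40) = 63/40.
E[R | S = 7] = (63/40) / (9/40) = 7.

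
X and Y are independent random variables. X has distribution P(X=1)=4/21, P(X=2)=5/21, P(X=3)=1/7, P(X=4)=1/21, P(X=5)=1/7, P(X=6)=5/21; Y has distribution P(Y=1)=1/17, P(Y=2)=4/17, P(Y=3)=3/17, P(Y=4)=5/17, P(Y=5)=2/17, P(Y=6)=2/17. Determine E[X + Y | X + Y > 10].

P(X + Y > 10) = 26/357.
Summing (X+Y)·P(x,y) over outcomes with X + Y > 10 gives 296/357.
E[X + Y | X + Y > 10] = (296/357) / (26/357) = 148/13.

148/13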